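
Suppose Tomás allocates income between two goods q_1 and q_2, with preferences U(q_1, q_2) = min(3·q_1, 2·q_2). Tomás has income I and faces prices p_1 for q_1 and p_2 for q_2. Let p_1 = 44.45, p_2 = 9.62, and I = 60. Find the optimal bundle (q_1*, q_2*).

q_1* = 1.019, q_2* = 1.5285

Leontief preferences: the optimum is at the kink where q_1/2 = q_2/3, i.e. q_2 = (3/2)·q_1.
Budget: p_1·q_1 + p_2·(3/2)·q_1 = I, so (2·p_1 + 3·p_2)·q_1 = 2·I.
Demand: q_1*(p_1,p_2,I) = 2·I/(2·p_1 + 3·p_2), q_2* = 3·I/(2·p_1 + 3·p_2).
Here 2·44.45 + 3·9.62 = 117.76, giving q_1* = 1.019 and q_2* = 1.5285.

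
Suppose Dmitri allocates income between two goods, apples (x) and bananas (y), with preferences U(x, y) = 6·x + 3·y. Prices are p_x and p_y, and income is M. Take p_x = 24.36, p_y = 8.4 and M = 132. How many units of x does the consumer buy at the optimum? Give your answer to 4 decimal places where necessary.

x* = 0

Linear utility — the consumer picks whichever good has higher MU/price: 6/24.36 = 0.2463 vs 3/8.4 = 0.3571.
y gives more utility per dollar, so spend all income on y: y* = M/p_y, x* = 0.
Numerically: x* = 0, y* = 15.7143.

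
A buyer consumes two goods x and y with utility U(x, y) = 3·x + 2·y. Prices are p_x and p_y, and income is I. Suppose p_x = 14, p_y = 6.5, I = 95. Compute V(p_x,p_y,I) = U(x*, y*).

Linear utility — the consumer picks whichever good has higher MU/price: 3/14 = 0.2143 vs 2/6.5 = 0.3077.
y gives more utility per dollar, so spend all income on y: y* = I/p_y, x* = 0.
Numerically: x* = 0, y* = 14.6154.
Utility at the optimum: U(0, 14.6154) = 29.2308.

V = 29.2308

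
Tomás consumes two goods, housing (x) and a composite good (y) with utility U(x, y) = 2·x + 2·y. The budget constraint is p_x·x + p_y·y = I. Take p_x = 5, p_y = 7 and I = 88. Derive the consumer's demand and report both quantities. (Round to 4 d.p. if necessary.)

x* = 17.6, y* = 0

Linear utility — the consumer picks whichever good has higher MU/price: 2/5 = 0.4 vs 2/7 = 0.2857.
x gives more utility per dollar, so spend all income on x: x* = I/p_x, y* = 0.
Numerically: x* = 17.6, y* = 0.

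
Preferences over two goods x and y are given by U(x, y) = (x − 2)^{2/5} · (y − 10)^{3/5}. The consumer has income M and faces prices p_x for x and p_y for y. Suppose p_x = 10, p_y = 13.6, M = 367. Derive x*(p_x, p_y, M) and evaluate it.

This is Cobb-Douglas in (x−2, y−10): tangency gives 0.4·p_y·(y−10) = 0.6·p_x·(x−2).
Substituting into the budget: x* = 2 + 0.4·(M − 2·p_x − 10·p_y)/p_x, and y* = 10 + 0.6·(…)/p_y.
Discretionary income = 367 − 2·10 − 10·13.6 = 211; x* = 2 + 0.4·211/10 = 10.44.

x* = 10.44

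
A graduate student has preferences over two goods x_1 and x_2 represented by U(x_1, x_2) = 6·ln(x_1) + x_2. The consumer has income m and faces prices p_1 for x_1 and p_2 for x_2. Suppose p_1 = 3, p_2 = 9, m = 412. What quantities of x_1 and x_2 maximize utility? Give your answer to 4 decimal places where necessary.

x_1* = 18, x_2* = 39.7778

Set MRS = p_1/p_2: (6/x_1)/1 = p_1/p_2.
So x_1*(p_1,p_2) = 6·p_2/p_1, independent of income; and x_2* = (m − 6·p_2)/p_2.
At the given prices: x_1* = 6·9/3 = 18, and x_2* = 39.7778.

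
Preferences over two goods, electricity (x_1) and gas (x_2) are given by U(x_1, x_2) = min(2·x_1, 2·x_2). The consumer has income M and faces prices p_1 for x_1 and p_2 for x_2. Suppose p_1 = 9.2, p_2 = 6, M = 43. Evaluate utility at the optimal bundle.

V = 5.6579

Demand: x_1*(p_1,p_2,M) = 2·M/(2·p_1 + 2·p_2), x_2* = 2·M/(2·p_1 + 2·p_2).
Here 2·9.2 + 2·6 = 30.4, giving x_1* = 2.8289 and x_2* = 2.8289.
Utility at the optimum: U(2.8289, 2.8289) = 5.6579.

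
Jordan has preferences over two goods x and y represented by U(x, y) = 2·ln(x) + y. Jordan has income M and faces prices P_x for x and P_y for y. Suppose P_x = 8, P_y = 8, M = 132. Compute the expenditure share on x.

share on x = 0.1212

Set MRS = P_x/P_y: (2/x)/1 = P_x/P_y.
So x*(P_x,P_y) = 2·P_y/P_x, independent of income; and y* = (M − 2·P_y)/P_y.
At the given prices: x* = 2·8/8 = 2, and y* = 14.5.
Expenditure on x: 8·2 = 16; share = 0.1212.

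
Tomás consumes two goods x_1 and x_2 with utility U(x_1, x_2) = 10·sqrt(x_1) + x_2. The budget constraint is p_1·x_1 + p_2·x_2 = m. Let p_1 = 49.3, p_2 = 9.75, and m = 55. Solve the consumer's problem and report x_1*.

Utility is quasi-linear in x_2; the FOC for x_1 is 5/√x_1 = p_1/p_2.
Thus x_1* = (5·p_2/p_1)² — independent of m — with the rest of income spent on x_2.
Plugging in: x_1* = (5·9.75/49.3)² = 0.9778.

x_1* = 0.9778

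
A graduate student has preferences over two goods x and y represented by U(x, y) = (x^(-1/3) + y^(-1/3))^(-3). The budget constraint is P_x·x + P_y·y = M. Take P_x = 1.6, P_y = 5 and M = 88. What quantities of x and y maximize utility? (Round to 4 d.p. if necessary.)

x* = 23.6095, y* = 10.045

MRS = MU_x/MU_y = (y/x)^(4/3). Set equal to P_x/P_y.
Solve for the ratio: y/x = [P_x/P_y]^(0.75).
With the ratio pinned down, the budget gives x* = M/(P_x + P_y·(y/x)) and y* = (y/x)·x*.
Numerically y/x = 0.425464, so x* = 88/(1.6 + 5·0.425464) = 23.6095 and y* = 0.425464·23.6095 = 10.045.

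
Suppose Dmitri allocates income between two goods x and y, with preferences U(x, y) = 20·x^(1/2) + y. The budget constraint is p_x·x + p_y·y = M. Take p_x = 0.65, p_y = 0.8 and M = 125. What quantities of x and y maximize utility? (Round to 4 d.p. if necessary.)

Set MRS = p_x/p_y: 10·x^(−1/2) = p_x/p_y.
Thus x* = (10·p_y/p_x)² — independent of M — with the rest of income spent on y.
Plugging in: x* = (10·0.8/0.65)² = 151.4793, y* = 33.1731.

x* = 151.4793, y* = 33.1731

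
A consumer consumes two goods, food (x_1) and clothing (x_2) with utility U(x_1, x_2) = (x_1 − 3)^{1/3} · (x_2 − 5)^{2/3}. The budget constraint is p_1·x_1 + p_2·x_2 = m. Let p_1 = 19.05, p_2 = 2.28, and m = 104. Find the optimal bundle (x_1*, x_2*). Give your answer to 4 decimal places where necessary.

MRS = (1/2)·(x_2−5)/(x_1−3). Tangency with p_1/p_2 gives x_2−5 = 2·(p_1/p_2)·(x_1−3).
Substituting into the budget: x_1* = 3 + 1/3·(m − 3·p_1 − 5·p_2)/p_1, and x_2* = 5 + 2/3·(…)/p_2.
Discretionary income = 104 − 3·19.05 − 5·2.28 = 35.45; x_1* = 3 + 1/3·35.45/19.05 = 3.6203; x_2* = 5 + 2/3·35.45/2.28 = 15.3655.

x_1* = 3.6203, x_2* = 15.3655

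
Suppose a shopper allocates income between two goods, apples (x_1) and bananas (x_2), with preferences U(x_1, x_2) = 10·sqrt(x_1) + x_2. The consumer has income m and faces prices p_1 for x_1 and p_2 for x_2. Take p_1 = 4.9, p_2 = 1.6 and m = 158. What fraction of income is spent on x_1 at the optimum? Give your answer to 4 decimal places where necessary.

share on x_1 = 0.0827

MU_x_1 = 5/√x_1, MU_x_2 = 1. Tangency: 5/√x_1 = p_1/p_2.
Solve: √x_1 = 5·p_2/p_1, so x_1*(p_1,p_2) = (5·p_2/p_1)², and x_2* = (m − p_1·x_1*)/p_2.
Plugging in: x_1* = (5·1.6/4.9)² = 2.6656, x_2* = 90.5867.
Expenditure on x_1: 4.9·2.6656 = 13.0612; share = 0.0827.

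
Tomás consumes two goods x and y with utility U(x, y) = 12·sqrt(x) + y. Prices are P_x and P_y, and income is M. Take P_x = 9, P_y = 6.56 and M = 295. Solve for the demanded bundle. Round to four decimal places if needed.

x* = 19.126, y* = 18.7295

Solve: √x = 6·P_y/P_x, so x*(P_x,P_y) = (6·P_y/P_x)², and y* = (M − P_x·x*)/P_y.
Plugging in: x* = (6·6.56/9)² = 19.126, y* = 18.7295.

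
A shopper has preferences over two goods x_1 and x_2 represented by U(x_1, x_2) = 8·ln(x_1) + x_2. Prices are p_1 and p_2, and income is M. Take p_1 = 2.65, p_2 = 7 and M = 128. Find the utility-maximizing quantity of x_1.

So x_1*(p_1,p_2) = 8·p_2/p_1, independent of income; and x_2* = (M − 8·p_2)/p_2.
At the given prices: x_1* = 8·7/2.65 = 21.1321.

x_1* = 21.1321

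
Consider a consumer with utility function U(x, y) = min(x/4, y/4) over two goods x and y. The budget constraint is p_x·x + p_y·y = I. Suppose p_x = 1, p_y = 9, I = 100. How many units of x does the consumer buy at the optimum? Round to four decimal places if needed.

x* = 10

Leontief preferences: the optimum is at the kink where x/4 = y/4, i.e. y = x.
Budget: p_x·x + p_y·x = I, so (4·p_x + 4·p_y)·x = 4·I.
Demand: x*(p_x,p_y,I) = 4·I/(4·p_x + 4·p_y), y* = 4·I/(4·p_x + 4·p_y).
Here 4·1 + 4·9 = 40, giving x* = 10.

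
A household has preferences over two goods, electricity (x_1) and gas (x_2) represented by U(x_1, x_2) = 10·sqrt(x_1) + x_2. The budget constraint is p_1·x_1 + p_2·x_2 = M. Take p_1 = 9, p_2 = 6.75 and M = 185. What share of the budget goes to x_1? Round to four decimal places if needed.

Plugging in: x_1* = (5·6.75/9)² = 14.0625, x_2* = 8.6574.
Expenditure on x_1: 9·14.0625 = 126.5625; share = 0.6841.

share on x_1 = 0.6841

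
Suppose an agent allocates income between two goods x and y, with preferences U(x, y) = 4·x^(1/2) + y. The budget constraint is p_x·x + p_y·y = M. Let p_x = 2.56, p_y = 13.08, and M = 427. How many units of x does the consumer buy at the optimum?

x* = 104.4229

Set MRS = p_x/p_y: 2·x^(−1/2) = p_x/p_y.
Thus x* = (2·p_y/p_x)² — independent of M — with the rest of income spent on y.
Plugging in: x* = (2·13.08/2.56)² = 104.4229.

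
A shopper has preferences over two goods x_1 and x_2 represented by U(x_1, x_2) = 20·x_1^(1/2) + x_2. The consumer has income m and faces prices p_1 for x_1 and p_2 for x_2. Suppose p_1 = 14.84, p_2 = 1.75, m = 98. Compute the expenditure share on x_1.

share on x_1 = 0.2106

Plugging in: x_1* = (10·1.75/14.84)² = 1.3906, x_2* = 44.2075.
Expenditure on x_1: 14.84·1.3906 = 20.6368; share = 0.2106.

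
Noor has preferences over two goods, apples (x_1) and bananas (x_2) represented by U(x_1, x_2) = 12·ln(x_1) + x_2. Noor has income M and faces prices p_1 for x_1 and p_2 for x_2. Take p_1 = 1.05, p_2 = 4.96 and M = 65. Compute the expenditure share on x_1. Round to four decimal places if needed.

share on x_1 = 0.9157

So x_1*(p_1,p_2) = 12·p_2/p_1, independent of income; and x_2* = (M − 12·p_2)/p_2.
At the given prices: x_1* = 12·4.96/1.05 = 56.6857, and x_2* = 1.1048.
Expenditure on x_1: 1.05·56.6857 = 59.52; share = 0.9157.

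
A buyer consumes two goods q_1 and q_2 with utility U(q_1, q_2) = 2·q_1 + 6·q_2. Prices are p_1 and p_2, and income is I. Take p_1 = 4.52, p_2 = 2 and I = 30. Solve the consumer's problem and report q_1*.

Perfect substitutes: compare marginal utility per dollar. 2/p_1 vs 6/p_2 → 0.4425 vs 3.
q_2 gives more utility per dollar, so spend all income on q_2: q_2* = I/p_2, q_1* = 0.
Numerically: q_1* = 0, q_2* = 15.

q_1* = 0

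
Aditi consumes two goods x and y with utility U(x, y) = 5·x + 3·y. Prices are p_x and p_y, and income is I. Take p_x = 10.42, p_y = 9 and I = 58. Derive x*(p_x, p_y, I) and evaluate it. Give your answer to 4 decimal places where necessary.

Linear utility — the consumer picks whichever good has higher MU/price: 5/10.42 = 0.4798 vs 3/9 = 0.3333.
x gives more utility per dollar, so spend all income on x: x* = I/p_x, y* = 0.
Numerically: x* = 5.5662, y* = 0.

x* = 5.5662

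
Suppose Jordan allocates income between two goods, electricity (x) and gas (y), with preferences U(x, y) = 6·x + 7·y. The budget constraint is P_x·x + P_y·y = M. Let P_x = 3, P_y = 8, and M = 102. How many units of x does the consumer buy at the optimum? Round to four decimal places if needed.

x* = 34

Perfect substitutes: compare marginal utility per dollar. 6/P_x vs 7/P_y → 2 vs 0.875.
x gives more utility per dollar, so spend all income on x: x* = M/P_x, y* = 0.
Numerically: x* = 34, y* = 0.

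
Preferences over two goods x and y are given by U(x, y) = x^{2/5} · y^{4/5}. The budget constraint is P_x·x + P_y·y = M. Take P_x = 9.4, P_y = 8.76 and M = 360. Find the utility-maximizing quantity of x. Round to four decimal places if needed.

x* = 12.766

Demand: x*(P_x,P_y,M) = 1/3·M/P_x and y* = 2/3·M/P_y.
At P_x=9.4, P_y=8.76, M=360: x* = 1/3·360/9.4 = 12.766.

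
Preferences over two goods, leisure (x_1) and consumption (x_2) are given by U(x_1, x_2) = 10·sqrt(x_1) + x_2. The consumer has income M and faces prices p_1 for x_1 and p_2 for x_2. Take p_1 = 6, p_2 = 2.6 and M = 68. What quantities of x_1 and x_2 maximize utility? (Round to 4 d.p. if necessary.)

x_1* = 4.6944, x_2* = 15.3205

MU_x_1 = 5/√x_1, MU_x_2 = 1. Tangency: 5/√x_1 = p_1/p_2.
Thus x_1* = (5·p_2/p_1)² — independent of M — with the rest of income spent on x_2.
Plugging in: x_1* = (5·2.6/6)² = 4.6944, x_2* = 15.3205.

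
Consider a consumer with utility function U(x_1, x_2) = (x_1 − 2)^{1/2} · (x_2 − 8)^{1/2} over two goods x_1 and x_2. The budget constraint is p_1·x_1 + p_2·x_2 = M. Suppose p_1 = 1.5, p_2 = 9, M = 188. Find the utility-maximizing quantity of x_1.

x_1* = 39.6667

This is Cobb-Douglas in (x_1−2, x_2−8): tangency gives 0.5·p_2·(x_2−8) = 0.5·p_1·(x_1−2).
Substituting into the budget: x_1* = 2 + 0.5·(M − 2·p_1 − 8·p_2)/p_1, and x_2* = 8 + 0.5·(…)/p_2.
Discretionary income = 188 − 2·1.5 − 8·9 = 113; x_1* = 2 + 0.5·113/1.5 = 39.6667.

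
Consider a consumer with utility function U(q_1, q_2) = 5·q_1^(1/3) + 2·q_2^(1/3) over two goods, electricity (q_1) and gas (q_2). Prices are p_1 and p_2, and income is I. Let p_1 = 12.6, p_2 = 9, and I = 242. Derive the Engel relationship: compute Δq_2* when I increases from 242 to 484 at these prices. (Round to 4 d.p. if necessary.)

Δq_2* = 6.1945

MU_q_1 ∝ 5·q_1^(-2/3), MU_q_2 ∝ 2·q_2^(-2/3), so MRS = (5/2)·(q_2/q_1)^(2/3) = p_1/p_2.
Solve for the ratio: q_2/q_1 = [(2/5)·p_1/p_2]^(1.5).
Substitute q_2 = (q_2/q_1)·q_1 into the budget: q_1* = I/(p_1 + p_2·(q_2/q_1)).
Numerically q_2/q_1 = 0.419066, so q_1* = 242/(12.6 + 9·0.419066) = 14.7817 and q_2* = 0.419066·14.7817 = 6.1945.
At I' = 484: q_2* = 12.389. Change: 12.389 − 6.1945 = 6.1945.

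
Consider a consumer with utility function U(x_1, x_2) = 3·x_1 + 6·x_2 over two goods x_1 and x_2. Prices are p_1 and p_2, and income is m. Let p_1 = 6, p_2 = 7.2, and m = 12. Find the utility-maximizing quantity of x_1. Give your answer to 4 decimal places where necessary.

x_1* = 0

Perfect substitutes: compare marginal utility per dollar. 3/p_1 vs 6/p_2 → 0.5 vs 0.8333.
x_2 gives more utility per dollar, so spend all income on x_2: x_2* = m/p_2, x_1* = 0.
Numerically: x_1* = 0, x_2* = 1.6667.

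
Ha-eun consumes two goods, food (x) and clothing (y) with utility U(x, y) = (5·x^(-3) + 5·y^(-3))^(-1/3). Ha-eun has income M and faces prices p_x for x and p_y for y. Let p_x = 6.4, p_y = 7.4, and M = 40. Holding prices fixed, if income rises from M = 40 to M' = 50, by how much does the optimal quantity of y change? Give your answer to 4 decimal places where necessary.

Δy* = 0.7124

MU_x ∝ 5·x^(-4), MU_y ∝ 5·y^(-4), so MRS = (y/x)^(4) = p_x/p_y.
Solve for the ratio: y/x = [p_x/p_y]^(0.25).
Substitute y = (y/x)·x into the budget: x* = M/(p_x + p_y·(y/x)).
Numerically y/x = 0.964355, so x* = 40/(6.4 + 7.4·0.964355) = 2.955 and y* = 0.964355·2.955 = 2.8497.
At M' = 50: y* = 3.5621. Change: 3.5621 − 2.8497 = 0.7124.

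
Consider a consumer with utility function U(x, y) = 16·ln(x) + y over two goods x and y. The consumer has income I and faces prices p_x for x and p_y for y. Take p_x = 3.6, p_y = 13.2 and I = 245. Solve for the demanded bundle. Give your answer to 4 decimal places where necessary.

x* = 58.6667, y* = 2.5606

So x*(p_x,p_y) = 16·p_y/p_x, independent of income; and y* = (I − 16·p_y)/p_y.
At the given prices: x* = 16·13.2/3.6 = 58.6667, and y* = 2.5606.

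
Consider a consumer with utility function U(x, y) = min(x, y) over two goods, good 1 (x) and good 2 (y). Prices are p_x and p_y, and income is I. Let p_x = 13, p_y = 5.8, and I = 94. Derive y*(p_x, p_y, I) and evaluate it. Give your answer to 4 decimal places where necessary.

With perfect complements, no substitution: consume in ratio x:y = 1:1.
Budget: p_x·x + p_y·x = I, so (p_x + p_y)·x = I.
Demand: x*(p_x,p_y,I) = I/(p_x + p_y), y* = I/(p_x + p_y).
Here 13 + 5.8 = 18.8, giving y* = 5.

y* = 5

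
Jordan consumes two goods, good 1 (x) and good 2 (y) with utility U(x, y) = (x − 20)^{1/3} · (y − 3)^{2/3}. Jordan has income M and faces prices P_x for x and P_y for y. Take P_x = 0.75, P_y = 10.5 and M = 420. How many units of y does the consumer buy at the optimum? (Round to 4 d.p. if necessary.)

After buying the subsistence bundle (20, 3), a share 1/3 of the remaining income goes to x: x* = 20 + 1/3·(M − 20P_x − 3P_y)/P_x.
Discretionary income = 420 − 20·0.75 − 3·10.5 = 373.5; y* = 3 + 2/3·373.5/10.5 = 26.7143.

y* = 26.7143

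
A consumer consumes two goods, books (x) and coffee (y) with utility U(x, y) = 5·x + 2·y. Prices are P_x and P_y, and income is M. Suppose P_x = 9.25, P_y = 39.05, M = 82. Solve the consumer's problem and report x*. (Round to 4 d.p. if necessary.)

Linear utility — the consumer picks whichever good has higher MU/price: 5/9.25 = 0.5405 vs 2/39.05 = 0.0512.
x gives more utility per dollar, so spend all income on x: x* = M/P_x, y* = 0.
Numerically: x* = 8.8649, y* = 0.

x* = 8.8649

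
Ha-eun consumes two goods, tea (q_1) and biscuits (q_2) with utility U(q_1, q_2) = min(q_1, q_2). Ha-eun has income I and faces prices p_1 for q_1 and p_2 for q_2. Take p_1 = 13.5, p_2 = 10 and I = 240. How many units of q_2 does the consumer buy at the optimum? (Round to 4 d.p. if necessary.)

Demand: q_1*(p_1,p_2,I) = I/(p_1 + p_2), q_2* = I/(p_1 + p_2).
Here 13.5 + 10 = 23.5, giving q_2* = 10.2128.

q_2* = 10.2128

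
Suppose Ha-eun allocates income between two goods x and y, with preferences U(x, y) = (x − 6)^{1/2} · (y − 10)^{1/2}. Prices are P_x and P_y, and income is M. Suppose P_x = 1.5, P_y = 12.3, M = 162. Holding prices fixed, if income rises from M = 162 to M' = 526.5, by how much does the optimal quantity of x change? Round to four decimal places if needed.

MRS = (y−10)/(x−6). Tangency with P_x/P_y gives y−10 = (P_x/P_y)·(x−6).
Substituting into the budget: x* = 6 + 0.5·(M − 6·P_x − 10·P_y)/P_x, and y* = 10 + 0.5·(…)/P_y.
Discretionary income = 162 − 6·1.5 − 10·12.3 = 30; x* = 6 + 0.5·30/1.5 = 16.
At M' = 526.5: x* = 137.5. Change: 137.5 − 16 = 121.5.

Δx* = 121.5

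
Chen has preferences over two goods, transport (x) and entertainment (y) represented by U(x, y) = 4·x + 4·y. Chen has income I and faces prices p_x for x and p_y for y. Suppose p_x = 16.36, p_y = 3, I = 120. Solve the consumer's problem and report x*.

Perfect substitutes: compare marginal utility per dollar. 4/p_x vs 4/p_y → 0.2445 vs 1.3333.
y gives more utility per dollar, so spend all income on y: y* = I/p_y, x* = 0.
Numerically: x* = 0, y* = 40.

x* = 0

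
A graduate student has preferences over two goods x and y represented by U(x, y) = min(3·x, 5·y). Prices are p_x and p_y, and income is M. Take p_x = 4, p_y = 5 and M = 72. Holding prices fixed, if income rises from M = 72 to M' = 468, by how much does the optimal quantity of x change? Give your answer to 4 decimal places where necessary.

Leontief preferences: the optimum is at the kink where x/5 = y/3, i.e. y = (3/5)·x.
Budget: p_x·x + p_y·(3/5)·x = M, so (5·p_x + 3·p_y)·x = 5·M.
Demand: x*(p_x,p_y,M) = 5·M/(5·p_x + 3·p_y), y* = 3·M/(5·p_x + 3·p_y).
Here 5·4 + 3·5 = 35, giving x* = 10.2857.
At M' = 468: x* = 66.8571. Change: 66.8571 − 10.2857 = 56.5714.

Δx* = 56.5714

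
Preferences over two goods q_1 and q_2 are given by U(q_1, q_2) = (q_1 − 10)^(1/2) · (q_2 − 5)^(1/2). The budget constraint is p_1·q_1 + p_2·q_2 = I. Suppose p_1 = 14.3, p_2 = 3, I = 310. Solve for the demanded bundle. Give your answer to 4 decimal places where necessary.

q_1* = 15.3147, q_2* = 30.3333

This is Cobb-Douglas in (q_1−10, q_2−5): tangency gives 0.5·p_2·(q_2−5) = 0.5·p_1·(q_1−10).
After buying the subsistence bundle (10, 5), a share 0.5 of the remaining income goes to q_1: q_1* = 10 + 0.5·(I − 10p_1 − 5p_2)/p_1.
Discretionary income = 310 − 10·14.3 − 5·3 = 152; q_1* = 10 + 0.5·152/14.3 = 15.3147; q_2* = 5 + 0.5·152/3 = 30.3333.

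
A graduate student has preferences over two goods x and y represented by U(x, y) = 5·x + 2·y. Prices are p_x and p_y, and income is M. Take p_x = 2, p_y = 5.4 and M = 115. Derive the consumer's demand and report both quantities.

x* = 57.5, y* = 0

x gives more utility per dollar, so spend all income on x: x* = M/p_x, y* = 0.
Numerically: x* = 57.5, y* = 0.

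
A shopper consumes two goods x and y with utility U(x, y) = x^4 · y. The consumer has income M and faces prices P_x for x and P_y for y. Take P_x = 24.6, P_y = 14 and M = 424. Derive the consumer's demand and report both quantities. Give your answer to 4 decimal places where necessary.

Tangency: MRS = 4·y/x = P_x/P_y.
So 4·P_y·y = P_x·x; combined with the budget, a share 0.8 of income goes to x.
Demand: x*(P_x,P_y,M) = 0.8·M/P_x and y* = 0.2·M/P_y.
At P_x=24.6, P_y=14, M=424: x* = 0.8·424/24.6 = 13.7886, y* = 6.0571.

x* = 13.7886, y* = 6.0571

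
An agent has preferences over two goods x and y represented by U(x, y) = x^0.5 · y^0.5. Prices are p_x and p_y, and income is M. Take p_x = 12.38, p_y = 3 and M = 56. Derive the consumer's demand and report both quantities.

x* = 2.2617, y* = 9.3333

MU_x/MU_y = (0.5·y)/(0.5·x); tangency sets this equal to p_x/p_y.
So 0.5·p_y·y = 0.5·p_x·x; combined with the budget, a share 0.5 of income goes to x.
Demand: x*(p_x,p_y,M) = 0.5·M/p_x and y* = 0.5·M/p_y.
At p_x=12.38, p_y=3, M=56: x* = 0.5·56/12.38 = 2.2617, y* = 9.3333.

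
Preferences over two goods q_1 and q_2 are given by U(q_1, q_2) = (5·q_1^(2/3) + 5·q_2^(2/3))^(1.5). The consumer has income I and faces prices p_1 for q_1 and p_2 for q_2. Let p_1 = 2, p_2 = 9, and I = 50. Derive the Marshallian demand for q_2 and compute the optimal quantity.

q_2* = 0.2614

From the CES first-order condition, (q_2/q_1)^(1/3) = p_1/p_2.
Hence q_2/q_1 = (p_1/p_2)^(1/(1/3)), i.e. raised to the 3 power.
Substitute q_2 = (q_2/q_1)·q_1 into the budget: q_1* = I/(p_1 + p_2·(q_2/q_1)).
Numerically q_2/q_1 = 0.010974, so q_1* = 50/(2 + 9·0.010974) = 23.8235 and q_2* = 0.010974·23.8235 = 0.2614.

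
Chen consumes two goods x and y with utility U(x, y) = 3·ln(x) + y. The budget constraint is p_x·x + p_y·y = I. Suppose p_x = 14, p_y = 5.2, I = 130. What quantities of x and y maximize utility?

Set MRS = p_x/p_y: (3/x)/1 = p_x/p_y.
So x*(p_x,p_y) = 3·p_y/p_x, independent of income; and y* = (I − 3·p_y)/p_y.
At the given prices: x* = 3·5.2/14 = 1.1143, and y* = 22.

x* = 1.1143, y* = 22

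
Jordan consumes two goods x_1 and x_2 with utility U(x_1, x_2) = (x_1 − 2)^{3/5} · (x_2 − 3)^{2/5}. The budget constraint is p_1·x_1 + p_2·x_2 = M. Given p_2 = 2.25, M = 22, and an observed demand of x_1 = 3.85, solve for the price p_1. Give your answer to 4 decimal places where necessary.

MRS = (3/2)·(x_2−3)/(x_1−2). Tangency with p_1/p_2 gives x_2−3 = (2/3)·(p_1/p_2)·(x_1−2).
Substituting into the budget: x_1* = 2 + 0.6·(M − 2·p_1 − 3·p_2)/p_1, and x_2* = 3 + 0.4·(…)/p_2.
Set x_1* = 3.85 in the demand function and solve for p_1: p_1 = 3.

p_1 = 3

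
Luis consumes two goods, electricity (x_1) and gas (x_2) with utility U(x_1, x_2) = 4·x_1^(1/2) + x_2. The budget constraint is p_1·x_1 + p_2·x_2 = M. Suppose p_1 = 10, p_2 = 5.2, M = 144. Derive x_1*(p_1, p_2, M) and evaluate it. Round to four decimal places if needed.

Utility is quasi-linear in x_2; the FOC for x_1 is 2/√x_1 = p_1/p_2.
Solve: √x_1 = 2·p_2/p_1, so x_1*(p_1,p_2) = (2·p_2/p_1)², and x_2* = (M − p_1·x_1*)/p_2.
Plugging in: x_1* = (2·5.2/10)² = 1.0816.

x_1* = 1.0816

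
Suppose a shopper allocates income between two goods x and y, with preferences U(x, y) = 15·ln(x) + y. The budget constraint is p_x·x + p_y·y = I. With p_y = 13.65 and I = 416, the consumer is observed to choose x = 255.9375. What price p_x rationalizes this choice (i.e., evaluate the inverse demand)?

p_x = 0.8

Set MRS = p_x/p_y: (15/x)/1 = p_x/p_y.
So x*(p_x,p_y) = 15·p_y/p_x, independent of income; and y* = (I − 15·p_y)/p_y.
Set x* = 255.9375 in the demand function and solve for p_x: p_x = 0.8.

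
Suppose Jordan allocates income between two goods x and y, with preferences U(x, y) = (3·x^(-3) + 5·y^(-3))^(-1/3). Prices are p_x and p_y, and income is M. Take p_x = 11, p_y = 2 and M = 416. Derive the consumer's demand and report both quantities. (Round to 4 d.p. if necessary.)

MRS = MU_x/MU_y = (3/5)·(y/x)^(4). Set equal to p_x/p_y.
Solve for the ratio: y/x = [(5/3)·p_x/p_y]^(0.25).
With the ratio pinned down, the budget gives x* = M/(p_x + p_y·(y/x)) and y* = (y/x)·x*.
Numerically y/x = 1.740014, so x* = 416/(11 + 2·1.740014) = 28.7292 and y* = 1.740014·28.7292 = 49.9893.

x* = 28.7292, y* = 49.9893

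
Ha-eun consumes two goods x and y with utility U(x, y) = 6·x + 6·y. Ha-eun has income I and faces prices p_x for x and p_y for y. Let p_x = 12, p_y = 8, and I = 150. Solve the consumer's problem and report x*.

x* = 0

Linear utility — the consumer picks whichever good has higher MU/price: 6/12 = 0.5 vs 6/8 = 0.75.
y gives more utility per dollar, so spend all income on y: y* = I/p_y, x* = 0.
Numerically: x* = 0, y* = 18.75.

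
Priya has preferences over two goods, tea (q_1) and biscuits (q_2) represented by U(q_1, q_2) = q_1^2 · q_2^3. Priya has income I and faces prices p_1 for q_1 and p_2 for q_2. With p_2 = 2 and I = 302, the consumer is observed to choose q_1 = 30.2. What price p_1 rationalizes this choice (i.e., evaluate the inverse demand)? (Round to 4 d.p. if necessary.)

The MRS is (2/3)·q_2/q_1. Set MRS = p_1/p_2.
Rearranging, p_2·q_2 = (3/2)·p_1·q_1. Substituting into the budget gives p_1·q_1·(1 + (3/2)) = I.
Demand: q_1*(p_1,p_2,I) = 0.4·I/p_1 and q_2* = 0.6·I/p_2.
Set q_1* = 30.2 in the demand function and solve for p_1: p_1 = 4.

p_1 = 4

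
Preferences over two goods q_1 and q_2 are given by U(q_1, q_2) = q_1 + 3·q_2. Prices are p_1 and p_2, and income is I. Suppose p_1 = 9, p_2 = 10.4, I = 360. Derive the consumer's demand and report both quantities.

Numerically: q_1* = 0, q_2* = 34.6154.

q_1* = 0, q_2* = 34.6154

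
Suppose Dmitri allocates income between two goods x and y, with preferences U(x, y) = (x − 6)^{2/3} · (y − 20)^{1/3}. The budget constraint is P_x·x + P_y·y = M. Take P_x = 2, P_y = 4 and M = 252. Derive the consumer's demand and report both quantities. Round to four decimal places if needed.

x* = 59.3333, y* = 33.3333

MRS = 2·(y−20)/(x−6). Tangency with P_x/P_y gives y−20 = (1/2)·(P_x/P_y)·(x−6).
Substituting into the budget: x* = 6 + 2/3·(M − 6·P_x − 20·P_y)/P_x, and y* = 20 + 1/3·(…)/P_y.
Discretionary income = 252 − 6·2 − 20·4 = 160; x* = 6 + 2/3·160/2 = 59.3333; y* = 20 + 1/3·160/4 = 33.3333.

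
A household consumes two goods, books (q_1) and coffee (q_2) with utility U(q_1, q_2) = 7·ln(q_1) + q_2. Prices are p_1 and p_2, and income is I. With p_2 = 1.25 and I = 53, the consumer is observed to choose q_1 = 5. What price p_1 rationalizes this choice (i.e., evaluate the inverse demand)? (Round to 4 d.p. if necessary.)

Set MRS = p_1/p_2: (7/q_1)/1 = p_1/p_2.
So q_1*(p_1,p_2) = 7·p_2/p_1, independent of income; and q_2* = (I − 7·p_2)/p_2.
Set q_1* = 5 in the demand function and solve for p_1: p_1 = 1.75.

p_1 = 1.75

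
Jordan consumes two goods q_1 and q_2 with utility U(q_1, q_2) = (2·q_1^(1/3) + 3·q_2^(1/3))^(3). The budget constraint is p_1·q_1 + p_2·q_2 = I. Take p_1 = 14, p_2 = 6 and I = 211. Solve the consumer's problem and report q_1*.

MU_q_1 ∝ 2·q_1^(-2/3), MU_q_2 ∝ 3·q_2^(-2/3), so MRS = (2/3)·(q_2/q_1)^(2/3) = p_1/p_2.
Solve for the ratio: q_2/q_1 = [(3/2)·p_1/p_2]^(1.5).
With the ratio pinned down, the budget gives q_1* = I/(p_1 + p_2·(q_2/q_1)) and q_2* = (q_2/q_1)·q_1*.
Numerically q_2/q_1 = 6.5479, so q_1* = 211/(14 + 6·6.5479) = 3.9597.

q_1* = 3.9597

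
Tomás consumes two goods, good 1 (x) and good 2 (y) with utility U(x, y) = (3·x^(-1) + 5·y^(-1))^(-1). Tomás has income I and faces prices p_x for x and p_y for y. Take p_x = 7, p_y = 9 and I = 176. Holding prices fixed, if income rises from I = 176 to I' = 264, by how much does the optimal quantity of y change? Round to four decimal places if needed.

With the ratio pinned down, the budget gives x* = I/(p_x + p_y·(y/x)) and y* = (y/x)·x*.
Numerically y/x = 1.13855, so x* = 176/(7 + 9·1.13855) = 10.2047 and y* = 1.13855·10.2047 = 11.6186.
At I' = 264: y* = 17.4278. Change: 17.4278 − 11.6186 = 5.8093.

Δy* = 5.8093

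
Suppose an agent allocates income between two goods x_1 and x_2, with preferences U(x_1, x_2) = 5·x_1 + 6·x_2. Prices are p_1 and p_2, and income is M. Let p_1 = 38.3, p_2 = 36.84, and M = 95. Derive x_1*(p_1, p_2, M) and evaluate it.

Perfect substitutes: compare marginal utility per dollar. 5/p_1 vs 6/p_2 → 0.1305 vs 0.1629.
x_2 gives more utility per dollar, so spend all income on x_2: x_2* = M/p_2, x_1* = 0.
Numerically: x_1* = 0, x_2* = 2.5787.

x_1* = 0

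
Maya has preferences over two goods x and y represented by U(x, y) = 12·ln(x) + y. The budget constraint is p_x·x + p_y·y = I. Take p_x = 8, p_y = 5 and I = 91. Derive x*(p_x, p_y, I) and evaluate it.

MU_x = 12/x, MU_y = 1. Tangency: 12/x = p_x/p_y.
So x*(p_x,p_y) = 12·p_y/p_x, independent of income; and y* = (I − 12·p_y)/p_y.
At the given prices: x* = 12·5/8 = 7.5.

x* = 7.5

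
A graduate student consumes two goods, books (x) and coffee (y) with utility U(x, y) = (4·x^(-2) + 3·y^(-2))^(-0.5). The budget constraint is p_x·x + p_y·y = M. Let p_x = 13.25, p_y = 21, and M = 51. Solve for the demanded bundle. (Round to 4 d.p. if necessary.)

x* = 1.7221, y* = 1.342

From the CES first-order condition, (4/3)·(y/x)^(3) = p_x/p_y.
Solve for the ratio: y/x = [(3/4)·p_x/p_y]^(1/3).
With the ratio pinned down, the budget gives x* = M/(p_x + p_y·(y/x)) and y* = (y/x)·x*.
Numerically y/x = 0.779266, so x* = 51/(13.25 + 21·0.779266) = 1.7221 and y* = 0.779266·1.7221 = 1.342.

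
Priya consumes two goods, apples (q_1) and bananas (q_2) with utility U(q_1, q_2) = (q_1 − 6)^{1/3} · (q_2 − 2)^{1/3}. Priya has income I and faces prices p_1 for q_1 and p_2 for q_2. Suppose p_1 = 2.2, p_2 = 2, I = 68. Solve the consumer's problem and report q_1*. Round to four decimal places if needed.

q_1* = 17.5455

This is Cobb-Douglas in (q_1−6, q_2−2): tangency gives 1/3·p_2·(q_2−2) = 1/3·p_1·(q_1−6).
After buying the subsistence bundle (6, 2), a share 0.5 of the remaining income goes to q_1: q_1* = 6 + 0.5·(I − 6p_1 − 2p_2)/p_1.
Discretionary income = 68 − 6·2.2 − 2·2 = 50.8; q_1* = 6 + 0.5·50.8/2.2 = 17.5455.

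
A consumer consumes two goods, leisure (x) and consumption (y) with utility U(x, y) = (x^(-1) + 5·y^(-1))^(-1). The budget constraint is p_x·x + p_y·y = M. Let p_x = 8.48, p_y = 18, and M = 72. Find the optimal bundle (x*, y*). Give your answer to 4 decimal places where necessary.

MU_x ∝ x^(-2), MU_y ∝ 5·y^(-2), so MRS = (1/5)·(y/x)^(2) = p_x/p_y.
Solve for the ratio: y/x = [5·p_x/p_y]^(0.5).
Substitute y = (y/x)·x into the budget: x* = M/(p_x + p_y·(y/x)).
Numerically y/x = 1.534782, so x* = 72/(8.48 + 18·1.534782) = 1.9941 and y* = 1.534782·1.9941 = 3.0605.

x* = 1.9941, y* = 3.0605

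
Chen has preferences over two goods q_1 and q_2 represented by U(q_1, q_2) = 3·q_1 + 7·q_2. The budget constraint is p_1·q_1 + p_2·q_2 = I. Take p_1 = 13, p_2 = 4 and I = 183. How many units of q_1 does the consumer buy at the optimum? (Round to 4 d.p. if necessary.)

Perfect substitutes: compare marginal utility per dollar. 3/p_1 vs 7/p_2 → 0.2308 vs 1.75.
q_2 gives more utility per dollar, so spend all income on q_2: q_2* = I/p_2, q_1* = 0.
Numerically: q_1* = 0, q_2* = 45.75.

q_1* = 0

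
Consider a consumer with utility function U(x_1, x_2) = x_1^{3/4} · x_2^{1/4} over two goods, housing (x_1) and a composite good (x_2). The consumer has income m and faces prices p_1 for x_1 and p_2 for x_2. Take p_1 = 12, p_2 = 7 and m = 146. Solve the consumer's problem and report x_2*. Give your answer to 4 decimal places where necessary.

MU_x_1/MU_x_2 = (0.75·x_2)/(0.25·x_1); tangency sets this equal to p_1/p_2.
Rearranging, p_2·x_2 = (1/3)·p_1·x_1. Substituting into the budget gives p_1·x_1·(1 + (1/3)) = m.
Demand: x_1*(p_1,p_2,m) = 0.75·m/p_1 and x_2* = 0.25·m/p_2.
At p_1=12, p_2=7, m=146: x_2* = 0.25·146/7 = 5.2143.

x_2* = 5.2143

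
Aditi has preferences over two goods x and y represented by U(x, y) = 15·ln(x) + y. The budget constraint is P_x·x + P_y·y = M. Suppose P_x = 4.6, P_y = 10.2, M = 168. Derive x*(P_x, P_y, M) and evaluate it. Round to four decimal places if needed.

At the given prices: x* = 15·10.2/4.6 = 33.2609.

x* = 33.2609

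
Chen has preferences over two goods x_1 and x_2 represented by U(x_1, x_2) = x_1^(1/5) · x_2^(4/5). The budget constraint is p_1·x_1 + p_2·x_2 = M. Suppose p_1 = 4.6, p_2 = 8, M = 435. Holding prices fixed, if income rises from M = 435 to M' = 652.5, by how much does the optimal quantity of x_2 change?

Demand: x_1*(p_1,p_2,M) = 0.2·M/p_1 and x_2* = 0.8·M/p_2.
At p_1=4.6, p_2=8, M=435: x_2* = 0.8·435/8 = 43.5.
At M' = 652.5: x_2* = 65.25. Change: 65.25 − 43.5 = 21.75.

Δx_2* = 21.75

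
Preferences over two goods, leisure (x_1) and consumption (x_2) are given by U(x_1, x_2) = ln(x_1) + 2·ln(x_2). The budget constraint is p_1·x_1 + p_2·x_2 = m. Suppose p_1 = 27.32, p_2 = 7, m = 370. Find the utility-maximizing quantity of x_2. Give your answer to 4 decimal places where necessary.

x_2* = 35.2381

MU_x_1/MU_x_2 = (x_2)/(2·x_1); tangency sets this equal to p_1/p_2.
Rearranging, p_2·x_2 = 2·p_1·x_1. Substituting into the budget gives p_1·x_1·(1 + 2) = m.
Demand: x_1*(p_1,p_2,m) = 1/3·m/p_1 and x_2* = 2/3·m/p_2.
At p_1=27.32, p_2=7, m=370: x_2* = 2/3·370/7 = 35.2381.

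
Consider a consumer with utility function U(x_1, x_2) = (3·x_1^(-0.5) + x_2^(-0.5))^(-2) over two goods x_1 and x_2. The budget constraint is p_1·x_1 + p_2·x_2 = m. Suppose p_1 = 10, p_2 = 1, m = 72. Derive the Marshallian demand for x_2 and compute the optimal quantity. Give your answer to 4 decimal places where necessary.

Numerically x_2/x_1 = 2.231443, so x_1* = 72/(10 + 1·2.231443) = 5.8865 and x_2* = 2.231443·5.8865 = 13.1353.

x_2* = 13.1353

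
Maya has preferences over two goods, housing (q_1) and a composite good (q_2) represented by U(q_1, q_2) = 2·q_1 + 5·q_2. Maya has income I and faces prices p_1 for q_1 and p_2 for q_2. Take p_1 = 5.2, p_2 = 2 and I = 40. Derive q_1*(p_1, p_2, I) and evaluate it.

Linear utility — the consumer picks whichever good has higher MU/price: 2/5.2 = 0.3846 vs 5/2 = 2.5.
q_2 gives more utility per dollar, so spend all income on q_2: q_2* = I/p_2, q_1* = 0.
Numerically: q_1* = 0, q_2* = 20.

q_1* = 0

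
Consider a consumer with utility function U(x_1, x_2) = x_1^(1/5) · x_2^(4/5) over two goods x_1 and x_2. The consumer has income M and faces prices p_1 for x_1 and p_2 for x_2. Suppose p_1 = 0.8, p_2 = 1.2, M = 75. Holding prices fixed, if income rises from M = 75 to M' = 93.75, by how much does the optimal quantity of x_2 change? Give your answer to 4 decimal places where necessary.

Δx_2* = 12.5

At p_1=0.8, p_2=1.2, M=75: x_2* = 0.8·75/1.2 = 50.
At M' = 93.75: x_2* = 62.5. Change: 62.5 − 50 = 12.5.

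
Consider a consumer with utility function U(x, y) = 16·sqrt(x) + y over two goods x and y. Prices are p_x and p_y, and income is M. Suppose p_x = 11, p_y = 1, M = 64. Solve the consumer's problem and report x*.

Set MRS = p_x/p_y: 8·x^(−1/2) = p_x/p_y.
Solve: √x = 8·p_y/p_x, so x*(p_x,p_y) = (8·p_y/p_x)², and y* = (M − p_x·x*)/p_y.
Plugging in: x* = (8·1/11)² = 0.5289.

x* = 0.5289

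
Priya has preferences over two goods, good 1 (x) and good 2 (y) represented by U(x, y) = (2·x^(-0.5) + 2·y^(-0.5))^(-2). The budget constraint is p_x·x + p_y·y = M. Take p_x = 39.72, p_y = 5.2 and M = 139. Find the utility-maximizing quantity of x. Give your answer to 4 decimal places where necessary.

x* = 2.321

MU_x ∝ 2·x^(-1.5), MU_y ∝ 2·y^(-1.5), so MRS = (y/x)^(1.5) = p_x/p_y.
Solve for the ratio: y/x = [p_x/p_y]^(2/3).
Substitute y = (y/x)·x into the budget: x* = M/(p_x + p_y·(y/x)).
Numerically y/x = 3.878561, so x* = 139/(39.72 + 5.2·3.878561) = 2.321.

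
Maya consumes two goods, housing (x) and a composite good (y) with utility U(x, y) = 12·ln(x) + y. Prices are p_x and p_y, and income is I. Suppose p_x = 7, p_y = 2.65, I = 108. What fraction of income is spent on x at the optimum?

share on x = 0.2944

MU_x = 12/x, MU_y = 1. Tangency: 12/x = p_x/p_y.
So x*(p_x,p_y) = 12·p_y/p_x, independent of income; and y* = (I − 12·p_y)/p_y.
At the given prices: x* = 12·2.65/7 = 4.5429, and y* = 28.7547.
Expenditure on x: 7·4.5429 = 31.8; share = 0.2944.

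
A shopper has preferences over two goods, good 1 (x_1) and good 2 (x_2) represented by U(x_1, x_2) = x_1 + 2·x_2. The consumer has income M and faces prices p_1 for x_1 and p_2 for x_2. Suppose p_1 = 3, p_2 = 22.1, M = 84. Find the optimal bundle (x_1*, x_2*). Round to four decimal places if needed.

Linear utility — the consumer picks whichever good has higher MU/price: 1/3 = 0.3333 vs 2/22.1 = 0.0905.
x_1 gives more utility per dollar, so spend all income on x_1: x_1* = M/p_1, x_2* = 0.
Numerically: x_1* = 28, x_2* = 0.

x_1* = 28, x_2* = 0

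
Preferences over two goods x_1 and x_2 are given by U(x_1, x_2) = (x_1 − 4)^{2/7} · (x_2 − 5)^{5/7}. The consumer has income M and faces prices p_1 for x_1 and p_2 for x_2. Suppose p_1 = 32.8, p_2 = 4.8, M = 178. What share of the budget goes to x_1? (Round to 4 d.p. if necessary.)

Discretionary income = 178 − 4·32.8 − 5·4.8 = 22.8; x_1* = 4 + 2/7·22.8/32.8 = 4.1986; x_2* = 5 + 5/7·22.8/4.8 = 8.3929.
Expenditure on x_1: 32.8·4.1986 = 137.7143; share = 0.7737.

share on x_1 = 0.7737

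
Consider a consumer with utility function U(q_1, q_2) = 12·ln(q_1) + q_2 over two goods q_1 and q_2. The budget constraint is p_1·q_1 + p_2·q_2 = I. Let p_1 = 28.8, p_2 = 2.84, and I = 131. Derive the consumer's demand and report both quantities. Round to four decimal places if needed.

So q_1*(p_1,p_2) = 12·p_2/p_1, independent of income; and q_2* = (I − 12·p_2)/p_2.
At the given prices: q_1* = 12·2.84/28.8 = 1.1833, and q_2* = 34.1268.

q_1* = 1.1833, q_2* = 34.1268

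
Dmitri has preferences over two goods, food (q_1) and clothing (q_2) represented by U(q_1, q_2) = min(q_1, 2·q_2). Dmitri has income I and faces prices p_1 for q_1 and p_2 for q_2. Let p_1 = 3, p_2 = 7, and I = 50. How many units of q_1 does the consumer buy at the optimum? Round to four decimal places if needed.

q_1* = 7.6923

Leontief preferences: the optimum is at the kink where q_1/2 = q_2/1, i.e. q_2 = (1/2)·q_1.
Budget: p_1·q_1 + p_2·(1/2)·q_1 = I, so (2·p_1 + p_2)·q_1 = 2·I.
Demand: q_1*(p_1,p_2,I) = 2·I/(2·p_1 + p_2), q_2* = I/(2·p_1 + p_2).
Here 2·3 + 7 = 13, giving q_1* = 7.6923.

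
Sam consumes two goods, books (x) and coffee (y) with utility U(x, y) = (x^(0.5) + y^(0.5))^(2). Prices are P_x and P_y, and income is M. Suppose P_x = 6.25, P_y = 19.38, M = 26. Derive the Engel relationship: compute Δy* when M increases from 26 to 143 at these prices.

Numerically y/x = 0.104005, so x* = 26/(6.25 + 19.38·0.104005) = 3.1456 and y* = 0.104005·3.1456 = 0.3272.
At M' = 143: y* = 1.7993. Change: 1.7993 − 0.3272 = 1.4722.

Δy* = 1.4722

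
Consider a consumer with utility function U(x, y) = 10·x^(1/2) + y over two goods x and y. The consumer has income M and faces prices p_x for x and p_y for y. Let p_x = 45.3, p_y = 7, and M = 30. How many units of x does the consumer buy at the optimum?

x* = 0.597

Set MRS = p_x/p_y: 5·x^(−1/2) = p_x/p_y.
Solve: √x = 5·p_y/p_x, so x*(p_x,p_y) = (5·p_y/p_x)², and y* = (M − p_x·x*)/p_y.
Plugging in: x* = (5·7/45.3)² = 0.597.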